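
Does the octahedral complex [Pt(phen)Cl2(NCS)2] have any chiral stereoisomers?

Each phen is bidentate and must span two cis positions.
Working through the distinct placements yields 3 geometric isomers: Cl trans, NCS cis; Cl cis, NCS cis (chiral); Cl cis, NCS trans.
One of these lacks any improper symmetry element and so occurs as an enantiomeric pair, giving 3 + 1 = 4 stereoisomers in total.

yes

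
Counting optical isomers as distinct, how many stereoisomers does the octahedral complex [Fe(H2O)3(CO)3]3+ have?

2

The six octahedral sites form three mutually perpendicular trans pairs.
Working through the distinct placements yields 2 geometric isomers: H2O mer; H2O fac.
Each arrangement has an internal mirror plane or centre of symmetry, so none is chiral.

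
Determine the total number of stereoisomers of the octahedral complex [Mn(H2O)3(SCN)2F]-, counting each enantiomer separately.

In an octahedral complex each vertex has one trans partner and four cis neighbours.
There are 3 geometric isomers: H2O mer, SCN trans; H2O fac, SCN cis; H2O mer, SCN cis.
Each arrangement has an internal mirror plane or centre of symmetry, so none is chiral.

3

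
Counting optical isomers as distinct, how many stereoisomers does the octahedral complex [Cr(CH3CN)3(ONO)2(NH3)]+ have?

In an octahedral complex each vertex has one trans partner and four cis neighbours.
Working through the distinct placements yields 3 geometric isomers: CH3CN mer, ONO trans; CH3CN mer, ONO cis; CH3CN fac, ONO cis.
Each arrangement has an internal mirror plane or centre of symmetry, so none is chiral.

3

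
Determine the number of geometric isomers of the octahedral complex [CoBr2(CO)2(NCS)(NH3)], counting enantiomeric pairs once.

6

An octahedron has six vertices in three trans pairs; every non-trans pair is cis.
The distinct arrangements are (6 in all): Br trans, CO trans; Br trans, CO cis; Br cis, CO cis (3 arrangements, 2 chiral); Br cis, CO trans.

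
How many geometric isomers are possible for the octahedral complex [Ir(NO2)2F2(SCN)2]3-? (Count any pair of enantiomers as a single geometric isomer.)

5

An octahedron has six vertices in three trans pairs; every non-trans pair is cis.
The distinct arrangements are (5 in all): NO2 trans, F trans, SCN trans; NO2 cis, F trans, SCN cis; NO2 cis, F cis, SCN trans; NO2 cis, F cis, SCN cis (chiral); NO2 trans, F cis, SCN cis.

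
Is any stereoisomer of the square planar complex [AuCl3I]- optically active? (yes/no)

A square has two trans pairs of vertices; adjacent vertices are cis.
Only one geometric arrangement is possible.

no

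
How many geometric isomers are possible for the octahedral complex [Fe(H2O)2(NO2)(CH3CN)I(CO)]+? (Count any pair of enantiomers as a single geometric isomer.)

Exhaustive case analysis gives 9 geometric isomers.

9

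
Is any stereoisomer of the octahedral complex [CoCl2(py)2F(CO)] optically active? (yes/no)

yes

An octahedron has six vertices in three trans pairs; every non-trans pair is cis.
There are 6 geometric isomers: Cl cis, py trans; Cl cis, py cis (3 arrangements, 2 chiral); Cl trans, py trans; Cl trans, py cis.
Of these, 2 lack any improper symmetry element and so occur as enantiomeric pairs, giving 6 + 2 = 8 stereoisomers in total.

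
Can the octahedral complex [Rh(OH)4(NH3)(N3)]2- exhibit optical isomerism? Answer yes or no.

no

There are 2 geometric isomers: NH3 and N3 mutually trans; NH3 and N3 mutually cis.
Each arrangement has an internal mirror plane or centre of symmetry, so none is chiral.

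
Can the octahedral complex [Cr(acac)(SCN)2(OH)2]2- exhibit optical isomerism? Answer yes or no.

In an octahedral complex each vertex has one trans partner and four cis neighbours.
Each acac is bidentate and must span two cis positions.
Systematic placement gives 3 geometric isomers: SCN cis, OH trans; SCN cis, OH cis (chiral); SCN trans, OH cis.
One of these lacks any improper symmetry element and so occurs as an enantiomeric pair, giving 3 + 1 = 4 stereoisomers in total.

yes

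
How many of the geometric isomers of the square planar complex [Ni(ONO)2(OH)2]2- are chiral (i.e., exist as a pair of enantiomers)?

0

In a square planar complex each vertex has one trans partner and two cis neighbours.
The distinct arrangements are (2 in all): ONO cis; ONO trans.
Each arrangement has an internal mirror plane or centre of symmetry, so none is chiral.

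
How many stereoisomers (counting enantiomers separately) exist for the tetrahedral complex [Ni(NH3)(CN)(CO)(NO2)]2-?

In a tetrahedral complex all four positions are equivalent and every pair of ligands is adjacent — there is no cis/trans distinction.
Only one geometric arrangement is possible; it has no improper symmetry element, so it exists as a pair of enantiomers (2 stereoisomers).

2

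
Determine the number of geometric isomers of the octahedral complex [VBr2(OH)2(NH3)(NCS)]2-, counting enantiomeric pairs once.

6

An octahedron has six vertices in three trans pairs; every non-trans pair is cis.
Working through the distinct placements yields 6 geometric isomers: Br trans, OH trans; Br trans, OH cis; Br cis, OH trans; Br cis, OH cis (3 arrangements, 2 chiral).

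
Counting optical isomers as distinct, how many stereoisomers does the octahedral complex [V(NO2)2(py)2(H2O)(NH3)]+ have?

An octahedron has six vertices in three trans pairs; every non-trans pair is cis.
The distinct arrangements are (6 in all): NO2 trans, py trans; NO2 cis, py cis (3 arrangements, 2 chiral); NO2 cis, py trans; NO2 trans, py cis.
Of these, 2 lack any improper symmetry element and so occur as enantiomeric pairs, giving 6 + 2 = 8 stereoisomers in total.

8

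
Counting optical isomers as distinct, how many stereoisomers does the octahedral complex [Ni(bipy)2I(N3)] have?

An octahedron has six vertices in three trans pairs; every non-trans pair is cis.
Each bipy is bidentate and must span two cis positions.
The distinct arrangements are (2 in all): I and N3 mutually trans; I and N3 mutually cis (chiral).
One of these lacks any improper symmetry element and so occurs as an enantiomeric pair, giving 2 + 1 = 3 stereoisomers in total.

3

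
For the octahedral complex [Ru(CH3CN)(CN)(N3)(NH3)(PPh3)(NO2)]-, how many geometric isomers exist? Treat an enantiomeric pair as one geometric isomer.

15

An octahedron has six vertices in three trans pairs; every non-trans pair is cis.
Placing the ligands in turn and identifying arrangements related by rotation or reflection leaves 15 distinct geometric isomers.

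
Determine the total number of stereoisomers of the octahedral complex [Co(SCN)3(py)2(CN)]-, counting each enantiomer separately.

An octahedron has six vertices in three trans pairs; every non-trans pair is cis.
Systematic placement gives 3 geometric isomers: SCN mer, py trans; SCN fac, py cis; SCN mer, py cis.
Each arrangement has an internal mirror plane or centre of symmetry, so none is chiral.

3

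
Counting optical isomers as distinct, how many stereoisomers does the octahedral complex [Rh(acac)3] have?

An octahedron has six vertices in three trans pairs; every non-trans pair is cis.
Each acac is bidentate and must span two cis positions.
Only one geometric arrangement is possible; it has no improper symmetry element, so it exists as a pair of enantiomers (2 stereoisomers).

2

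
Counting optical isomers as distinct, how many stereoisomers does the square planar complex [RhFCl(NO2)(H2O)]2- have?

3

A square has two trans pairs of vertices; adjacent vertices are cis.
Working through the distinct placements yields 3 geometric isomers: (Cl/H2O trans, F/NO2 trans); (Cl/NO2 trans, F/H2O trans); (Cl/F trans, H2O/NO2 trans).
Each arrangement has an internal mirror plane or centre of symmetry, so none is chiral.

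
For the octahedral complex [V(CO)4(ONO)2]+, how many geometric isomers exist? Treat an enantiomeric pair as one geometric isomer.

An octahedron has six vertices in three trans pairs; every non-trans pair is cis.
Systematic placement gives 2 geometric isomers: ONO trans; ONO cis.

2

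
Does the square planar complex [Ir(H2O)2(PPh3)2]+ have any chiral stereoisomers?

There are 2 geometric isomers: H2O cis; H2O trans.
Each arrangement has an internal mirror plane or centre of symmetry, so none is chiral.

no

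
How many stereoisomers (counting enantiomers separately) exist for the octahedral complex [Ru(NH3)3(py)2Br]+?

The six octahedral sites form three mutually perpendicular trans pairs.
The distinct arrangements are (3 in all): NH3 mer, py trans; NH3 fac, py cis; NH3 mer, py cis.
Each arrangement has an internal mirror plane or centre of symmetry, so none is chiral.

3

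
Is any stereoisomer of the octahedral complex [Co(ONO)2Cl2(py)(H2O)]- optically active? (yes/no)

yes

The six octahedral sites form three mutually perpendicular trans pairs.
Systematic placement gives 6 geometric isomers: ONO cis, Cl trans; ONO trans, Cl trans; ONO cis, Cl cis (3 arrangements, 2 chiral); ONO trans, Cl cis.
Of these, 2 lack any improper symmetry element and so occur as enantiomeric pairs, giving 6 + 2 = 8 stereoisomers in total.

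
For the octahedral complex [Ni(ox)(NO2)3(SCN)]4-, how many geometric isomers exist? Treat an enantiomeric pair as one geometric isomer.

2

In an octahedral complex each vertex has one trans partner and four cis neighbours.
Each ox is bidentate and must span two cis positions.
Working through the distinct placements yields 2 geometric isomers: NO2 mer; NO2 fac.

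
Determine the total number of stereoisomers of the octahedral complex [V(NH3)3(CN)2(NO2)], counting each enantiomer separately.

An octahedron has six vertices in three trans pairs; every non-trans pair is cis.
Systematic placement gives 3 geometric isomers: NH3 mer, CN trans; NH3 fac, CN cis; NH3 mer, CN cis.
Each arrangement has an internal mirror plane or centre of symmetry, so none is chiral.

3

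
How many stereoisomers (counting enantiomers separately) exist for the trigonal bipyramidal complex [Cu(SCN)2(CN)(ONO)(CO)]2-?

A trigonal bipyramid has two axial and three equatorial sites, which are chemically inequivalent.
Systematic enumeration (placing each ligand type in turn and discarding arrangements equivalent by rotation or reflection) gives 7 geometric isomers.
Of these, 3 lack any improper symmetry element and so occur as enantiomeric pairs, giving 7 + 3 = 10 stereoisomers in total.

10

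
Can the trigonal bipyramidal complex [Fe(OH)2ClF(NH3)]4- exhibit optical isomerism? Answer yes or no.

A trigonal bipyramid has two axial and three equatorial sites, which are chemically inequivalent.
Exhaustive case analysis gives 7 geometric isomers.
Of these, 3 lack any improper symmetry element and so occur as enantiomeric pairs, giving 7 + 3 = 10 stereoisomers in total.

yes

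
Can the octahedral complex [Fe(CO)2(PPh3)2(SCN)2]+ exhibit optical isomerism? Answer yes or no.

In an octahedral complex each vertex has one trans partner and four cis neighbours.
The distinct arrangements are (5 in all): CO trans, PPh3 trans, SCN trans; CO trans, PPh3 cis, SCN cis; CO cis, PPh3 cis, SCN trans; CO cis, PPh3 cis, SCN cis (chiral); CO cis, PPh3 trans, SCN cis.
One of these lacks any improper symmetry element and so occurs as an enantiomeric pair, giving 5 + 1 = 6 stereoisomers in total.

yes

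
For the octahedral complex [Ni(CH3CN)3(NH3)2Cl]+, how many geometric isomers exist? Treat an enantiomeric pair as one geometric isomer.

3

The distinct arrangements are (3 in all): CH3CN mer, NH3 trans; CH3CN mer, NH3 cis; CH3CN fac, NH3 cis.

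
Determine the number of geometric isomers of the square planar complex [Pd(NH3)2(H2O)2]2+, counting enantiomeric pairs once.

2

Systematic placement gives 2 geometric isomers: NH3 cis; NH3 trans.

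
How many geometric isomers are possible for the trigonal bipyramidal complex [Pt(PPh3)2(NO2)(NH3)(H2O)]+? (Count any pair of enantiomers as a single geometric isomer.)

7

In a trigonal bipyramid the two axial positions differ from the three equatorial ones.
Exhaustive case analysis gives 7 geometric isomers.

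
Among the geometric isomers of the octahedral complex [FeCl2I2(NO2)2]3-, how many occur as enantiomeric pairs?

1

An octahedron has six vertices in three trans pairs; every non-trans pair is cis.
Systematic placement gives 5 geometric isomers: Cl trans, I trans, NO2 trans; Cl trans, I cis, NO2 cis; Cl cis, I cis, NO2 trans; Cl cis, I cis, NO2 cis (chiral); Cl cis, I trans, NO2 cis.
One of these lacks any improper symmetry element and so occurs as an enantiomeric pair, giving 5 + 1 = 6 stereoisomers in total.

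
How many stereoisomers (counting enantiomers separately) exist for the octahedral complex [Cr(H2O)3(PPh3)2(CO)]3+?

3

An octahedron has six vertices in three trans pairs; every non-trans pair is cis.
The distinct arrangements are (3 in all): H2O mer, PPh3 trans; H2O fac, PPh3 cis; H2O mer, PPh3 cis.
Each arrangement has an internal mirror plane or centre of symmetry, so none is chiral.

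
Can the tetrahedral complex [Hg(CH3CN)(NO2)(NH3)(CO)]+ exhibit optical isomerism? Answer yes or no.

yes

All four vertices of a tetrahedron are equivalent and mutually adjacent, so cis/trans isomerism cannot arise.
Only one geometric arrangement is possible; it has no improper symmetry element, so it exists as a pair of enantiomers (2 stereoisomers).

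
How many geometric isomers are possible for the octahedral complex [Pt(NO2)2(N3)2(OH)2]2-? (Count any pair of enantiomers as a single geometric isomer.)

5

Systematic placement gives 5 geometric isomers: NO2 trans, N3 trans, OH trans; NO2 cis, N3 trans, OH cis; NO2 cis, N3 cis, OH trans; NO2 cis, N3 cis, OH cis (chiral); NO2 trans, N3 cis, OH cis.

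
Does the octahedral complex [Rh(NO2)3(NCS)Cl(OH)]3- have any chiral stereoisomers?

The six octahedral sites form three mutually perpendicular trans pairs.
Systematic placement gives 4 geometric isomers: NO2 mer (3 arrangements); NO2 fac (chiral).
One of these lacks any improper symmetry element and so occurs as an enantiomeric pair, giving 4 + 1 = 5 stereoisomers in total.

yes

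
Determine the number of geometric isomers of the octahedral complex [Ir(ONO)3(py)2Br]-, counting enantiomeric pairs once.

The six octahedral sites form three mutually perpendicular trans pairs.
The distinct arrangements are (3 in all): ONO mer, py trans; ONO fac, py cis; ONO mer, py cis.

3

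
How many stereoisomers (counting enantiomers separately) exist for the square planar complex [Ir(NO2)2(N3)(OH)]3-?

2

In a square planar complex each vertex has one trans partner and two cis neighbours.
Systematic placement gives 2 geometric isomers: NO2 cis; NO2 trans.
Each arrangement has an internal mirror plane or centre of symmetry, so none is chiral.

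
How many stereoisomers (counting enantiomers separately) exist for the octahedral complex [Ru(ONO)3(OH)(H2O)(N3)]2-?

An octahedron has six vertices in three trans pairs; every non-trans pair is cis.
Working through the distinct placements yields 4 geometric isomers: ONO mer (3 arrangements); ONO fac (chiral).
One of these lacks any improper symmetry element and so occurs as an enantiomeric pair, giving 4 + 1 = 5 stereoisomers in total.

5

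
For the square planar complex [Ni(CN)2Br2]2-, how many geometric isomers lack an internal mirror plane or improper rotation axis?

Systematic placement gives 2 geometric isomers: CN cis; CN trans.
Each arrangement has an internal mirror plane or centre of symmetry, so none is chiral.

0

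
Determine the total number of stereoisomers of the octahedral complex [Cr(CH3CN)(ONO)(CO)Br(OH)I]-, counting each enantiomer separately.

30

Exhaustive case analysis gives 15 geometric isomers.
Of these, 15 lack any improper symmetry element and so occur as enantiomeric pairs, giving 15 + 15 = 30 stereoisomers in total.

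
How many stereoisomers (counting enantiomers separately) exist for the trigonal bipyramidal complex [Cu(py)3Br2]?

3

In a trigonal bipyramid the two axial positions differ from the three equatorial ones.
There are 3 geometric isomers: Br both axial; Br one axial, one equatorial; Br both equatorial.
Each arrangement has an internal mirror plane or centre of symmetry, so none is chiral.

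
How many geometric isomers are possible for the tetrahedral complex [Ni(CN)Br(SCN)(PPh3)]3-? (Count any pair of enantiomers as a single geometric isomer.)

In a tetrahedral complex all four positions are equivalent and every pair of ligands is adjacent — there is no cis/trans distinction.
Only one geometric arrangement is possible; it has no improper symmetry element, so it exists as a pair of enantiomers (2 stereoisomers).

1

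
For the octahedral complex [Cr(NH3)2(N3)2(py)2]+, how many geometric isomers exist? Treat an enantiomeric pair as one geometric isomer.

5

An octahedron has six vertices in three trans pairs; every non-trans pair is cis.
Working through the distinct placements yields 5 geometric isomers: NH3 trans, N3 trans, py trans; NH3 cis, N3 trans, py cis; NH3 cis, N3 cis, py trans; NH3 cis, N3 cis, py cis (chiral); NH3 trans, N3 cis, py cis.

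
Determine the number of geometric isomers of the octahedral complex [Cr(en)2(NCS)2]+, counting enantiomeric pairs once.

An octahedron has six vertices in three trans pairs; every non-trans pair is cis.
Each en is bidentate and must span two cis positions.
Working through the distinct placements yields 2 geometric isomers: NCS trans; NCS cis (chiral).

2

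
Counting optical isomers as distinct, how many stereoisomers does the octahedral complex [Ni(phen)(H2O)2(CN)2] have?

In an octahedral complex each vertex has one trans partner and four cis neighbours.
Each phen is bidentate and must span two cis positions.
There are 3 geometric isomers: H2O cis, CN trans; H2O cis, CN cis (chiral); H2O trans, CN cis.
One of these lacks any improper symmetry element and so occurs as an enantiomeric pair, giving 3 + 1 = 4 stereoisomers in total.

4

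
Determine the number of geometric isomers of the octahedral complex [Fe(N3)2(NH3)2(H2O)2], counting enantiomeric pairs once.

5

In an octahedral complex each vertex has one trans partner and four cis neighbours.
There are 5 geometric isomers: N3 trans, NH3 trans, H2O trans; N3 cis, NH3 cis, H2O trans; N3 cis, NH3 trans, H2O cis; N3 cis, NH3 cis, H2O cis (chiral); N3 trans, NH3 cis, H2O cis.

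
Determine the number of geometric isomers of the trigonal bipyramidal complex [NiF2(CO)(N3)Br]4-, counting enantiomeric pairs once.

7

A trigonal bipyramid has two axial and three equatorial sites, which are chemically inequivalent.
Systematic enumeration (placing each ligand type in turn and discarding arrangements equivalent by rotation or reflection) gives 7 geometric isomers.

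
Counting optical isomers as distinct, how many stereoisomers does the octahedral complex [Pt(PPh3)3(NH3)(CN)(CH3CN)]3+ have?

The distinct arrangements are (4 in all): PPh3 mer (3 arrangements); PPh3 fac (chiral).
One of these lacks any improper symmetry element and so occurs as an enantiomeric pair, giving 4 + 1 = 5 stereoisomers in total.

5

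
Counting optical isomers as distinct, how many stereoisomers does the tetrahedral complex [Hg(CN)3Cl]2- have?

All four vertices of a tetrahedron are equivalent and mutually adjacent, so cis/trans isomerism cannot arise.
Only one geometric arrangement is possible.

1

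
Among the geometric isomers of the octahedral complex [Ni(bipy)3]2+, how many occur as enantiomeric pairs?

Each bipy is bidentate and must span two cis positions.
Only one geometric arrangement is possible; it has no improper symmetry element, so it exists as a pair of enantiomers (2 stereoisomers).

1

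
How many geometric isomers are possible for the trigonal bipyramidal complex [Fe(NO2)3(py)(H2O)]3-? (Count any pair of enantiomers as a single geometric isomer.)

4

Working through the distinct placements yields 4 geometric isomers: py equatorial, H2O axial; py axial, H2O axial; py equatorial, H2O equatorial; py axial, H2O equatorial.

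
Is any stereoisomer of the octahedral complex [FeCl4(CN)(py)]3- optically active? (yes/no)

An octahedron has six vertices in three trans pairs; every non-trans pair is cis.
The distinct arrangements are (2 in all): CN and py mutually cis; CN and py mutually trans.
Each arrangement has an internal mirror plane or centre of symmetry, so none is chiral.

no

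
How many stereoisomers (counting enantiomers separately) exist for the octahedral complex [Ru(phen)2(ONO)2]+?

In an octahedral complex each vertex has one trans partner and four cis neighbours.
Each phen is bidentate and must span two cis positions.
Systematic placement gives 2 geometric isomers: ONO trans; ONO cis (chiral).
One of these lacks any improper symmetry element and so occurs as an enantiomeric pair, giving 2 + 1 = 3 stereoisomers in total.

3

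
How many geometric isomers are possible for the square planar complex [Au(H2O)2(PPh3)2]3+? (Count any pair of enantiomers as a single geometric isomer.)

2

In a square planar complex each vertex has one trans partner and two cis neighbours.
The distinct arrangements are (2 in all): H2O cis; H2O trans.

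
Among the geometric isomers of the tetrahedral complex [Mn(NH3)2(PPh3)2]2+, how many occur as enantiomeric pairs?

0

In a tetrahedral complex all four positions are equivalent and every pair of ligands is adjacent — there is no cis/trans distinction.
Only one geometric arrangement is possible.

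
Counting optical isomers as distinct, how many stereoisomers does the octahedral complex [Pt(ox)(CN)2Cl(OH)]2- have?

6

An octahedron has six vertices in three trans pairs; every non-trans pair is cis.
Each ox is bidentate and must span two cis positions.
There are 4 geometric isomers: CN trans; CN cis (3 arrangements, 2 chiral).
Of these, 2 lack any improper symmetry element and so occur as enantiomeric pairs, giving 4 + 2 = 6 stereoisomers in total.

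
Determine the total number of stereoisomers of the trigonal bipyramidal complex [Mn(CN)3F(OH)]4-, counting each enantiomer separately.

4

In a trigonal bipyramid the two axial positions differ from the three equatorial ones.
There are 4 geometric isomers: F equatorial, OH equatorial; F axial, OH equatorial; F equatorial, OH axial; F axial, OH axial.
Each arrangement has an internal mirror plane or centre of symmetry, so none is chiral.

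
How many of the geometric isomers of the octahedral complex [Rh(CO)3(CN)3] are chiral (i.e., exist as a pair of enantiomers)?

Working through the distinct placements yields 2 geometric isomers: CO mer; CO fac.
Each arrangement has an internal mirror plane or centre of symmetry, so none is chiral.

0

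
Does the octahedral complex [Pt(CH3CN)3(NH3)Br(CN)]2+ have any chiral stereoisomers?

yes

An octahedron has six vertices in three trans pairs; every non-trans pair is cis.
Systematic placement gives 4 geometric isomers: CH3CN mer (3 arrangements); CH3CN fac (chiral).
One of these lacks any improper symmetry element and so occurs as an enantiomeric pair, giving 4 + 1 = 5 stereoisomers in total.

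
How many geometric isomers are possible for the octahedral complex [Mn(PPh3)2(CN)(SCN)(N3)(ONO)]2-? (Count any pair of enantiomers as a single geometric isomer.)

9

An octahedron has six vertices in three trans pairs; every non-trans pair is cis.
Systematic enumeration (placing each ligand type in turn and discarding arrangements equivalent by rotation or reflection) gives 9 geometric isomers.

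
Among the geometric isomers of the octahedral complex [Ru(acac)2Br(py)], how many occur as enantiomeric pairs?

1

Each acac is bidentate and must span two cis positions.
There are 2 geometric isomers: Br and py mutually cis (chiral); Br and py mutually trans.
One of these lacks any improper symmetry element and so occurs as an enantiomeric pair, giving 2 + 1 = 3 stereoisomers in total.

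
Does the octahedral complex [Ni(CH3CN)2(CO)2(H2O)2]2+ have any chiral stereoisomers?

yes

There are 5 geometric isomers: CH3CN trans, CO trans, H2O trans; CH3CN trans, CO cis, H2O cis; CH3CN cis, CO cis, H2O trans; CH3CN cis, CO cis, H2O cis (chiral); CH3CN cis, CO trans, H2O cis.
One of these lacks any improper symmetry element and so occurs as an enantiomeric pair, giving 5 + 1 = 6 stereoisomers in total.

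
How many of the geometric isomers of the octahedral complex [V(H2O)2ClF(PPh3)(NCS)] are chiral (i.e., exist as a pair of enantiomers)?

In an octahedral complex each vertex has one trans partner and four cis neighbours.
Systematic enumeration (placing each ligand type in turn and discarding arrangements equivalent by rotation or reflection) gives 9 geometric isomers.
Of these, 6 lack any improper symmetry element and so occur as enantiomeric pairs, giving 9 + 6 = 15 stereoisomers in total.

6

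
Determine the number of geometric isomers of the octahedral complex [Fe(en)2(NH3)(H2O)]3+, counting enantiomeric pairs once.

In an octahedral complex each vertex has one trans partner and four cis neighbours.
Each en is bidentate and must span two cis positions.
Working through the distinct placements yields 2 geometric isomers: NH3 and H2O mutually trans; NH3 and H2O mutually cis (chiral).

2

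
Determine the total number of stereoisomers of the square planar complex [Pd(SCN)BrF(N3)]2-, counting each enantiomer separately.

3

A square has two trans pairs of vertices; adjacent vertices are cis.
The distinct arrangements are (3 in all): (Br/N3 trans, F/SCN trans); (Br/SCN trans, F/N3 trans); (Br/F trans, N3/SCN trans).
Each arrangement has an internal mirror plane or centre of symmetry, so none is chiral.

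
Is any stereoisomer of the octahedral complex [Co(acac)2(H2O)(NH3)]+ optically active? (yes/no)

yes

Each acac is bidentate and must span two cis positions.
Working through the distinct placements yields 2 geometric isomers: H2O and NH3 mutually trans; H2O and NH3 mutually cis (chiral).
One of these lacks any improper symmetry element and so occurs as an enantiomeric pair, giving 2 + 1 = 3 stereoisomers in total.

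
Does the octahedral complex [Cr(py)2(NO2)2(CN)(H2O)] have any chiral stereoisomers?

In an octahedral complex each vertex has one trans partner and four cis neighbours.
There are 6 geometric isomers: py trans, NO2 trans; py cis, NO2 cis (3 arrangements, 2 chiral); py trans, NO2 cis; py cis, NO2 trans.
Of these, 2 lack any improper symmetry element and so occur as enantiomeric pairs, giving 6 + 2 = 8 stereoisomers in total.

yes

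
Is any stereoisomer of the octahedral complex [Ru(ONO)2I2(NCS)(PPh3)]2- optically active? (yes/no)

Working through the distinct placements yields 6 geometric isomers: ONO cis, I trans; ONO trans, I trans; ONO cis, I cis (3 arrangements, 2 chiral); ONO trans, I cis.
Of these, 2 lack any improper symmetry element and so occur as enantiomeric pairs, giving 6 + 2 = 8 stereoisomers in total.

yes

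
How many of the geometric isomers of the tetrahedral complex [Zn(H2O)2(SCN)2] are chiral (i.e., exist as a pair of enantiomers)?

Only one geometric arrangement is possible.

0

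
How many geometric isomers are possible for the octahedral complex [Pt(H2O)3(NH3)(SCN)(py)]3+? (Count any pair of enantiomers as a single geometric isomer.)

4

The six octahedral sites form three mutually perpendicular trans pairs.
There are 4 geometric isomers: H2O mer (3 arrangements); H2O fac (chiral).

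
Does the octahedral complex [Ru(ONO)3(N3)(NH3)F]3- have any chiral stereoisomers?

yes

The six octahedral sites form three mutually perpendicular trans pairs.
There are 4 geometric isomers: ONO mer (3 arrangements); ONO fac (chiral).
One of these lacks any improper symmetry element and so occurs as an enantiomeric pair, giving 4 + 1 = 5 stereoisomers in total.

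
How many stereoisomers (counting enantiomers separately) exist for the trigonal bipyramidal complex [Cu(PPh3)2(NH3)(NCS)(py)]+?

10

A trigonal bipyramid has two axial and three equatorial sites, which are chemically inequivalent.
Systematic enumeration (placing each ligand type in turn and discarding arrangements equivalent by rotation or reflection) gives 7 geometric isomers.
Of these, 3 lack any improper symmetry element and so occur as enantiomeric pairs, giving 7 + 3 = 10 stereoisomers in total.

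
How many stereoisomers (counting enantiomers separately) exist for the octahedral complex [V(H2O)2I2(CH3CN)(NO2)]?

In an octahedral complex each vertex has one trans partner and four cis neighbours.
There are 6 geometric isomers: H2O cis, I cis (3 arrangements, 2 chiral); H2O cis, I trans; H2O trans, I cis; H2O trans, I trans.
Of these, 2 lack any improper symmetry element and so occur as enantiomeric pairs, giving 6 + 2 = 8 stereoisomers in total.

8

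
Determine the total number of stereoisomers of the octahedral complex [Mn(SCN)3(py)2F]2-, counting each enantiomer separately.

3

An octahedron has six vertices in three trans pairs; every non-trans pair is cis.
Working through the distinct placements yields 3 geometric isomers: SCN mer, py trans; SCN fac, py cis; SCN mer, py cis.
Each arrangement has an internal mirror plane or centre of symmetry, so none is chiral.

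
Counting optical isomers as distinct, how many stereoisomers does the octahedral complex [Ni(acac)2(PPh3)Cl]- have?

In an octahedral complex each vertex has one trans partner and four cis neighbours.
Each acac is bidentate and must span two cis positions.
Working through the distinct placements yields 2 geometric isomers: PPh3 and Cl mutually trans; PPh3 and Cl mutually cis (chiral).
One of these lacks any improper symmetry element and so occurs as an enantiomeric pair, giving 2 + 1 = 3 stereoisomers in total.

3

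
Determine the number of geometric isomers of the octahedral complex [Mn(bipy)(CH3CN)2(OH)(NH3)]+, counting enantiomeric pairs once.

In an octahedral complex each vertex has one trans partner and four cis neighbours.
Each bipy is bidentate and must span two cis positions.
Systematic placement gives 4 geometric isomers: CH3CN trans; CH3CN cis (3 arrangements, 2 chiral).

4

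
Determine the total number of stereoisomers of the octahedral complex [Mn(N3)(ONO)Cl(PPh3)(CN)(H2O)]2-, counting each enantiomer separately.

An octahedron has six vertices in three trans pairs; every non-trans pair is cis.
Systematic enumeration (placing each ligand type in turn and discarding arrangements equivalent by rotation or reflection) gives 15 geometric isomers.
Of these, 15 lack any improper symmetry element and so occur as enantiomeric pairs, giving 15 + 15 = 30 stereoisomers in total.

30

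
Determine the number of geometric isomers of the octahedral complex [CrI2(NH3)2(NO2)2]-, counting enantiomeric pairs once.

In an octahedral complex each vertex has one trans partner and four cis neighbours.
Systematic placement gives 5 geometric isomers: I trans, NH3 trans, NO2 trans; I trans, NH3 cis, NO2 cis; I cis, NH3 cis, NO2 trans; I cis, NH3 cis, NO2 cis (chiral); I cis, NH3 trans, NO2 cis.

5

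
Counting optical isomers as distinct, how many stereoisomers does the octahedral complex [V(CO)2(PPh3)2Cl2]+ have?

6

In an octahedral complex each vertex has one trans partner and four cis neighbours.
Working through the distinct placements yields 5 geometric isomers: CO trans, PPh3 trans, Cl trans; CO trans, PPh3 cis, Cl cis; CO cis, PPh3 trans, Cl cis; CO cis, PPh3 cis, Cl cis (chiral); CO cis, PPh3 cis, Cl trans.
One of these lacks any improper symmetry element and so occurs as an enantiomeric pair, giving 5 + 1 = 6 stereoisomers in total.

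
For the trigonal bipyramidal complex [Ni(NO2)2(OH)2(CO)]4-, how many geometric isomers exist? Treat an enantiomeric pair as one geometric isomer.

A trigonal bipyramid has two axial and three equatorial sites, which are chemically inequivalent.
Exhaustive case analysis gives 5 geometric isomers.

5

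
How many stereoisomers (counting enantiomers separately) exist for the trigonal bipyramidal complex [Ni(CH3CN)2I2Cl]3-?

In a trigonal bipyramid the two axial positions differ from the three equatorial ones.
Placing the ligands in turn and identifying arrangements related by rotation or reflection leaves 5 distinct geometric isomers.
One of these lacks any improper symmetry element and so occurs as an enantiomeric pair, giving 5 + 1 = 6 stereoisomers in total.

6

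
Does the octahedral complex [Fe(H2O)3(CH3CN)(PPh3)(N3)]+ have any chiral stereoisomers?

Working through the distinct placements yields 4 geometric isomers: H2O mer (3 arrangements); H2O fac (chiral).
One of these lacks any improper symmetry element and so occurs as an enantiomeric pair, giving 4 + 1 = 5 stereoisomers in total.

yes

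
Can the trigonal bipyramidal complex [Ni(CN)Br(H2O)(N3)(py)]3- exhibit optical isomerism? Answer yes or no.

A trigonal bipyramid has two axial and three equatorial sites, which are chemically inequivalent.
Systematic enumeration (placing each ligand type in turn and discarding arrangements equivalent by rotation or reflection) gives 10 geometric isomers.
Of these, 10 lack any improper symmetry element and so occur as enantiomeric pairs, giving 10 + 10 = 20 stereoisomers in total.

yes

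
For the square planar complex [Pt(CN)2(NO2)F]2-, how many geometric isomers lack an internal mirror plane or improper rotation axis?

0

A square has two trans pairs of vertices; adjacent vertices are cis.
The distinct arrangements are (2 in all): CN cis; CN trans.
Each arrangement has an internal mirror plane or centre of symmetry, so none is chiral.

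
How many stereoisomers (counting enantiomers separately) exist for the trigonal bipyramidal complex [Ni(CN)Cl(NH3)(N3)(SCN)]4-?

20

In a trigonal bipyramid the two axial positions differ from the three equatorial ones.
Placing the ligands in turn and identifying arrangements related by rotation or reflection leaves 10 distinct geometric isomers.
Of these, 10 lack any improper symmetry element and so occur as enantiomeric pairs, giving 10 + 10 = 20 stereoisomers in total.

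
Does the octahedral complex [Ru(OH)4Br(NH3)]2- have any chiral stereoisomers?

The six octahedral sites form three mutually perpendicular trans pairs.
Systematic placement gives 2 geometric isomers: Br and NH3 mutually trans; Br and NH3 mutually cis.
Each arrangement has an internal mirror plane or centre of symmetry, so none is chiral.

no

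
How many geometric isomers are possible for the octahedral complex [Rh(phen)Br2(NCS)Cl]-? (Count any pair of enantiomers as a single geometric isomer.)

The six octahedral sites form three mutually perpendicular trans pairs.
Each phen is bidentate and must span two cis positions.
The distinct arrangements are (4 in all): Br trans; Br cis (3 arrangements, 2 chiral).

4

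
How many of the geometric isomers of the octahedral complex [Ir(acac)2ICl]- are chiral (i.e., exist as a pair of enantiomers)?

1

Each acac is bidentate and must span two cis positions.
Working through the distinct placements yields 2 geometric isomers: I and Cl mutually trans; I and Cl mutually cis (chiral).
One of these lacks any improper symmetry element and so occurs as an enantiomeric pair, giving 2 + 1 = 3 stereoisomers in total.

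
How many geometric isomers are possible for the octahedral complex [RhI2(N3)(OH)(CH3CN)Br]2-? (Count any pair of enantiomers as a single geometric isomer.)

9

Exhaustive case analysis gives 9 geometric isomers.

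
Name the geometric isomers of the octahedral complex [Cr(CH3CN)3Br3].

In an octahedral complex each vertex has one trans partner and four cis neighbours.
The distinct arrangements are (2 in all): CH3CN mer; CH3CN fac.

fac and mer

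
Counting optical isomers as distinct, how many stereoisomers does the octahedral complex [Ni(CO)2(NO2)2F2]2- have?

6

In an octahedral complex each vertex has one trans partner and four cis neighbours.
There are 5 geometric isomers: CO trans, NO2 trans, F trans; CO trans, NO2 cis, F cis; CO cis, NO2 trans, F cis; CO cis, NO2 cis, F cis (chiral); CO cis, NO2 cis, F trans.
One of these lacks any improper symmetry element and so occurs as an enantiomeric pair, giving 5 + 1 = 6 stereoisomers in total.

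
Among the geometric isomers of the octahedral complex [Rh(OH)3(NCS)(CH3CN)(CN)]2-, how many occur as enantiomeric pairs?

In an octahedral complex each vertex has one trans partner and four cis neighbours.
Working through the distinct placements yields 4 geometric isomers: OH mer (3 arrangements); OH fac (chiral).
One of these lacks any improper symmetry element and so occurs as an enantiomeric pair, giving 4 + 1 = 5 stereoisomers in total.

1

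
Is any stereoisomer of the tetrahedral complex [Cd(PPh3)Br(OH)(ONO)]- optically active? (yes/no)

yes

Only one geometric arrangement is possible; it has no improper symmetry element, so it exists as a pair of enantiomers (2 stereoisomers).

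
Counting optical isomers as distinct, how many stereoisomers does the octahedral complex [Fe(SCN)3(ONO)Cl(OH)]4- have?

5

An octahedron has six vertices in three trans pairs; every non-trans pair is cis.
There are 4 geometric isomers: SCN mer (3 arrangements); SCN fac (chiral).
One of these lacks any improper symmetry element and so occurs as an enantiomeric pair, giving 4 + 1 = 5 stereoisomers in total.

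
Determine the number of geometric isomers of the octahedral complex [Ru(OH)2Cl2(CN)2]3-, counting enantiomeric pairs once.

5

Systematic placement gives 5 geometric isomers: OH trans, Cl trans, CN trans; OH cis, Cl cis, CN trans; OH trans, Cl cis, CN cis; OH cis, Cl cis, CN cis (chiral); OH cis, Cl trans, CN cis.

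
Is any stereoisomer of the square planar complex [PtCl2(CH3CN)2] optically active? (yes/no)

In a square planar complex each vertex has one trans partner and two cis neighbours.
The distinct arrangements are (2 in all): Cl cis; Cl trans.
Each arrangement has an internal mirror plane or centre of symmetry, so none is chiral.

no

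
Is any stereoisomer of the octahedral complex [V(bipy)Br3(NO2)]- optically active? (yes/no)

no

The six octahedral sites form three mutually perpendicular trans pairs.
Each bipy is bidentate and must span two cis positions.
The distinct arrangements are (2 in all): Br mer; Br fac.
Each arrangement has an internal mirror plane or centre of symmetry, so none is chiral.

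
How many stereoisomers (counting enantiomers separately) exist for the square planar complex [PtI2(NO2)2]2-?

2

A square has two trans pairs of vertices; adjacent vertices are cis.
The distinct arrangements are (2 in all): I cis; I trans.
Each arrangement has an internal mirror plane or centre of symmetry, so none is chiral.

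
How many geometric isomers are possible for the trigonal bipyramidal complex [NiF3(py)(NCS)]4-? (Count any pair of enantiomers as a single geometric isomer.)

Working through the distinct placements yields 4 geometric isomers: py equatorial, NCS equatorial; py equatorial, NCS axial; py axial, NCS equatorial; py axial, NCS axial.

4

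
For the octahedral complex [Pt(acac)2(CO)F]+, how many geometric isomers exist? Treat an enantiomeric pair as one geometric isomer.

2

In an octahedral complex each vertex has one trans partner and four cis neighbours.
Each acac is bidentate and must span two cis positions.
Working through the distinct placements yields 2 geometric isomers: CO and F mutually trans; CO and F mutually cis (chiral).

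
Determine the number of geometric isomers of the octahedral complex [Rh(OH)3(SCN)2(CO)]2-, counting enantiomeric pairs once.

3

The six octahedral sites form three mutually perpendicular trans pairs.
Systematic placement gives 3 geometric isomers: OH mer, SCN trans; OH fac, SCN cis; OH mer, SCN cis.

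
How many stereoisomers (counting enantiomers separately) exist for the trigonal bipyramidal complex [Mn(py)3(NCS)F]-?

4

In a trigonal bipyramid the two axial positions differ from the three equatorial ones.
Working through the distinct placements yields 4 geometric isomers: NCS axial, F axial; NCS equatorial, F axial; NCS axial, F equatorial; NCS equatorial, F equatorial.
Each arrangement has an internal mirror plane or centre of symmetry, so none is chiral.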